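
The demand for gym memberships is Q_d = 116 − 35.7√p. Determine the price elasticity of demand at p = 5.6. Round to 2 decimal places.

-1.34

At p = 5.6, Q_d = 31.5184.
dQ_d/dp = −35.7/(2√p) = −35.7/(2·2.3664).
Point elasticity E = (dQ_d/dp)·(p/Q_d) = -7.543 × 5.6/31.5184 ≈ -1.34.
|E| > 1, so demand is elastic at this price.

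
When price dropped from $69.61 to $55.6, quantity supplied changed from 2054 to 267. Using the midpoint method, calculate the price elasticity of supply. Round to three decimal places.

%ΔQ = (267 − 2054)/[(2054 + 267)/2] = -1787/1160.5 ≈ -1.5399.
%ΔP = (55.6 − 69.61)/[(69.61 + 55.6)/2] = -14.01/62.605 ≈ -0.2238.
Arc elasticity E = %ΔQ/%ΔP ≈ -1.5399/-0.2238 ≈ 6.881.
|E| > 1: supply is elastic over this range.

6.881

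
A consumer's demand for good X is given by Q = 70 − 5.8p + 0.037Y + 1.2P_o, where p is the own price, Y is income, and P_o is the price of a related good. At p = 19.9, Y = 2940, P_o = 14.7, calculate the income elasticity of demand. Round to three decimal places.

1.343

Evaluating quantity at (p, Y, P_o) gives Q = 70 − 5.8(19.9) + 0.037(2940) + 1.2(14.7) = 70 − 115.42 + 108.78 + 17.64 = 81.
∂Q/∂Y = +0.037, so E_I = 0.037·(2940/81) ≈ 1.343.
E_I > 1: normal good (luxury).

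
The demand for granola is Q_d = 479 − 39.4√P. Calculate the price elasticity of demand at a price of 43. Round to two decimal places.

At P = 43, Q_d = 220.6369.
dQ_d/dP = −39.4/(2√P) = −39.4/(2·6.5574).
Point elasticity E = (dQ_d/dP)·(P/Q_d) = -3.0042 × 43/220.6369 ≈ -0.59.
|E| < 1, so demand is inelastic at this price.

-0.59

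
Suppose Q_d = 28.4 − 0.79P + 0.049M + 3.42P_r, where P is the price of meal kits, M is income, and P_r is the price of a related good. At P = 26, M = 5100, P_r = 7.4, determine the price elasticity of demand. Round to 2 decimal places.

At the given point, Q_d = 28.4 − 0.79(26) + 0.049(5100) + 3.42(7.4) = 28.4 − 20.54 + 249.9 + 25.308 = 283.068.
∂Q_d/∂P = −0.79, so E_p = (−0.79)·(26/283.068) ≈ -0.07.
|E_p| < 1: demand is inelastic.

-0.07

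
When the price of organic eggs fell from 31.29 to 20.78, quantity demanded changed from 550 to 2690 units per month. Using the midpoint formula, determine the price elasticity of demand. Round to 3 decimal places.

-3.272

%ΔQ = (2690 − 550)/[(550 + 2690)/2] = 2140/1620 ≈ 1.3210.
%Δp = (20.78 − 31.29)/[(31.29 + 20.78)/2] = -10.51/26.035 ≈ -0.4037.
Arc elasticity E = %ΔQ/%Δp ≈ 1.3210/-0.4037 ≈ -3.272.
|E| > 1: demand is elastic over this range.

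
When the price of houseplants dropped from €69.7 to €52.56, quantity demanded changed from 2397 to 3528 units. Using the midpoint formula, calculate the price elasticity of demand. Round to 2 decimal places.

-1.36

%ΔQ = (3528 − 2397)/[(2397 + 3528)/2] = 1131/2962.5 ≈ 0.3818.
%Δp = (52.56 − 69.7)/[(69.7 + 52.56)/2] = -17.14/61.13 ≈ -0.2804.
Arc elasticity E = %ΔQ/%Δp ≈ 0.3818/-0.2804 ≈ -1.36.
|E| > 1: demand is elastic over this range.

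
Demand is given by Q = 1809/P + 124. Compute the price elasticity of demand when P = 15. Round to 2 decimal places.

-0.49

At P = 15, Q = 244.6.
dQ/dP = −1809/P² = −8.04.
Point elasticity E = (dQ/dP)·(P/Q) = -8.04 × 15/244.6 ≈ -0.49.
|E| < 1, so demand is inelastic at this price.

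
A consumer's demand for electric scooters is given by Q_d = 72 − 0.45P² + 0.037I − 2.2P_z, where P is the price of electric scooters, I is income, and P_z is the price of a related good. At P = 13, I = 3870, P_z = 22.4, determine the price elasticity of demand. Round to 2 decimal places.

First evaluate Q_d: 72 − 0.45(13)² + 0.037(3870) − 2.2(22.4) = 72 − 76.05 + 143.19 − 49.28 = 89.86.
∂Q_d/∂P = −2·0.45·P = -11.7, so E_p = -11.7·(13/89.86) ≈ -1.69.
|E_p| > 1: demand is elastic.

-1.69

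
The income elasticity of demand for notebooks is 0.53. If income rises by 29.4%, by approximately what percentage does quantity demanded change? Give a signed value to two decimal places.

%ΔQ ≈ E × %ΔI = (0.53) × (29.4%) ≈ 15.58%.

15.58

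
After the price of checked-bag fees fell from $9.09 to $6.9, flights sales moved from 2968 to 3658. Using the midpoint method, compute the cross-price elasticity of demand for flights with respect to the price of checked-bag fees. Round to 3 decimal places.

-0.760

%ΔQ_x = (3658 − 2968)/[(2968+3658)/2] = 690/3313 ≈ 0.2083.
%ΔP_y = (6.9 − 9.09)/[(9.09+6.9)/2] ≈ -0.2739.
E_xy = 0.2083/-0.2739 ≈ -0.760.
E_xy < 0, so flights and checked-bag fees are complements.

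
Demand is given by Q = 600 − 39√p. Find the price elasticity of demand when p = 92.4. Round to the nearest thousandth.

-0.833

At p = 92.4, Q = 225.1128.
dQ/dp = −39/(2√p) = −39/(2·9.6125).
Point elasticity E = (dQ/dp)·(p/Q) = -2.0286 × 92.4/225.1128 ≈ -0.833.
|E| < 1, so demand is inelastic at this price.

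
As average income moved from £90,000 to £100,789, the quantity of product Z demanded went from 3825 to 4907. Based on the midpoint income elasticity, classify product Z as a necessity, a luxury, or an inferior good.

%ΔQ = (4907 − 3825)/[(3825+4907)/2] = 1082/4366 ≈ 0.2478.
%ΔY = (100,789 − 90,000)/[(90,000+100,789)/2] = 10789/95394.5 ≈ 0.1131.
E_I = %ΔQ/%ΔY ≈ 2.191.
E_I > 1: normal good (luxury).

luxury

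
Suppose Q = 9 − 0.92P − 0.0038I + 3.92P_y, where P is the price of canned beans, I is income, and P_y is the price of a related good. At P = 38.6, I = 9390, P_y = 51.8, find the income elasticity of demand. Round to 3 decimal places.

-0.253

Q = 9 − 0.92(38.6) − 0.0038(9390) + 3.92(51.8) = 9 − 35.512 − 35.682 + 203.056 = 140.862.
∂Q/∂I = −0.0038, so E_I = -0.0038·(9390/140.862) ≈ -0.253.
E_I < 0: inferior good.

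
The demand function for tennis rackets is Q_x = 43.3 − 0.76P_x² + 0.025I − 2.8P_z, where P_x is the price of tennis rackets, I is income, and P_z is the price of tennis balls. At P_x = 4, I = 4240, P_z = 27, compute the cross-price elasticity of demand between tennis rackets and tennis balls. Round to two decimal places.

-1.23

Substituting, Q_x = 43.3 − 0.76(4)² + 0.025(4240) − 2.8(27) = 43.3 − 12.16 + 106 − 75.6 = 61.54.
∂Q_x/∂P_z = −2.8, so E_xy = -2.8·(27/61.54) ≈ -1.23.
E_xy < 0: the goods are complements.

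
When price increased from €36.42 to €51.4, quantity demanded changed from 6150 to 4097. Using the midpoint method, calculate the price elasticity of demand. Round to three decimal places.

-1.175

%Δq = (4097 − 6150)/[(6150 + 4097)/2] = -2053/5123.5 ≈ -0.4007.
%ΔP = (51.4 − 36.42)/[(36.42 + 51.4)/2] = 14.98/43.91 ≈ 0.3412.
Arc elasticity E = %Δq/%ΔP ≈ -0.4007/0.3412 ≈ -1.175.
|E| > 1: demand is elastic over this range.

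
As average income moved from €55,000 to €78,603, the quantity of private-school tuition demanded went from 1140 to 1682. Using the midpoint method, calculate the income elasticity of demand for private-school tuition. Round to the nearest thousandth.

1.087

%ΔQ = (1682 − 1140)/[(1140+1682)/2] = 542/1411 ≈ 0.3841.
%ΔY = (78,603 − 55,000)/[(55,000+78,603)/2] = 23603/66801.5 ≈ 0.3533.
E_I = %ΔQ/%ΔY ≈ 1.087.
E_I > 1: normal good (luxury).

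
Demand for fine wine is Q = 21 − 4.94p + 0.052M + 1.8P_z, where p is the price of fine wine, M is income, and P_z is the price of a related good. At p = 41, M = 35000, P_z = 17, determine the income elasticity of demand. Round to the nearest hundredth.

1.09

First evaluate Q: 21 − 4.94(41) + 0.052(35000) + 1.8(17) = 21 − 202.54 + 1820 + 30.6 = 1669.06.
∂Q/∂M = +0.052, so E_I = 0.052·(35000/1669.06) ≈ 1.09.
E_I > 1: normal good (luxury).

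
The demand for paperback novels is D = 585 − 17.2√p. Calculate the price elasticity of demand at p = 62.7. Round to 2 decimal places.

-0.15

At p = 62.7, D = 448.8047.
dD/dp = −17.2/(2√p) = −17.2/(2·7.9183).
Point elasticity E = (dD/dp)·(p/D) = -1.0861 × 62.7/448.8047 ≈ -0.15.
|E| < 1, so demand is inelastic at this price.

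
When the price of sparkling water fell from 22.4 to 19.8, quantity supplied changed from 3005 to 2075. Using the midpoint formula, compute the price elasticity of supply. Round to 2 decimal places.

2.97

%ΔQ = (2075 − 3005)/[(3005 + 2075)/2] = -930/2540 ≈ -0.3661.
%ΔP = (19.8 − 22.4)/[(22.4 + 19.8)/2] = -2.6/21.1 ≈ -0.1232.
Arc elasticity E = %ΔQ/%ΔP ≈ -0.3661/-0.1232 ≈ 2.97.
|E| > 1: supply is elastic over this range.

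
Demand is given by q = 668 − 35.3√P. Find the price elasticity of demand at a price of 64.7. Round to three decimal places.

-0.370

At P = 64.7, q = 384.0598.
dq/dP = −35.3/(2√P) = −35.3/(2·8.0436).
Point elasticity E = (dq/dP)·(P/q) = -2.1943 × 64.7/384.0598 ≈ -0.370.
|E| < 1, so demand is inelastic at this price.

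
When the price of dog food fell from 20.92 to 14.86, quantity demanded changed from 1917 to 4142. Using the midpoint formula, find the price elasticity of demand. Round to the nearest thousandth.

%Δq = (4142 − 1917)/[(1917 + 4142)/2] = 2225/3029.5 ≈ 0.7344.
%Δp = (14.86 − 20.92)/[(20.92 + 14.86)/2] = -6.06/17.89 ≈ -0.3387.
Arc elasticity E = %Δq/%Δp ≈ 0.7344/-0.3387 ≈ -2.168.
|E| > 1: demand is elastic over this range.

-2.168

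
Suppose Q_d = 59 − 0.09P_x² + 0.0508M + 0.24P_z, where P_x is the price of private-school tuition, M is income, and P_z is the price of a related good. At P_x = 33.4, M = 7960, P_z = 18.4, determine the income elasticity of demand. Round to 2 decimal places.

1.10

At the given point, Q_d = 59 − 0.09(33.4)² + 0.0508(7960) + 0.24(18.4) = 59 − 100.4004 + 404.368 + 4.416 = 367.3836.
∂Q_d/∂M = +0.0508, so E_I = 0.0508·(7960/367.3836) ≈ 1.10.
E_I > 1: normal good (luxury).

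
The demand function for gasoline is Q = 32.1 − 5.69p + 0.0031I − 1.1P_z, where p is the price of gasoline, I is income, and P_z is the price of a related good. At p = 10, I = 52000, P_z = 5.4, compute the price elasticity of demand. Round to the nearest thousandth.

-0.436

Substituting, Q = 32.1 − 5.69(10) + 0.0031(52000) − 1.1(5.4) = 32.1 − 56.9 + 161.2 − 5.94 = 130.46.
∂Q/∂p = −5.69, so E_p = (−5.69)·(10/130.46) ≈ -0.436.
|E_p| < 1: demand is inelastic.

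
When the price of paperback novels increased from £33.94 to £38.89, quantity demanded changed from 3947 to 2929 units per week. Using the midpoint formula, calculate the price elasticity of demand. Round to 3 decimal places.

%Δq = (2929 − 3947)/[(3947 + 2929)/2] = -1018/3438 ≈ -0.2961.
%ΔP = (38.89 − 33.94)/[(33.94 + 38.89)/2] = 4.95/36.415 ≈ 0.1359.
Arc elasticity E = %Δq/%ΔP ≈ -0.2961/0.1359 ≈ -2.178.
|E| > 1: demand is elastic over this range.

-2.178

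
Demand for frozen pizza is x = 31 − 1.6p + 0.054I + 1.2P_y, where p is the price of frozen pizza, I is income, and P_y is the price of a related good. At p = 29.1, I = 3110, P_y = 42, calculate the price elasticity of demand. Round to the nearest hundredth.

-0.23

Substituting, x = 31 − 1.6(29.1) + 0.054(3110) + 1.2(42) = 31 − 46.56 + 167.94 + 50.4 = 202.78.
∂x/∂p = −1.6, so E_p = (−1.6)·(29.1/202.78) ≈ -0.23.
|E_p| < 1: demand is inelastic.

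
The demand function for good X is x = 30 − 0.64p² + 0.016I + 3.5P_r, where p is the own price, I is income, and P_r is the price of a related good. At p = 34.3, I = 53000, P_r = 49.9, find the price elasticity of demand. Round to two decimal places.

First evaluate x: 30 − 0.64(34.3)² + 0.016(53000) + 3.5(49.9) = 30 − 752.9536 + 848 + 174.65 = 299.6964.
∂x/∂p = −2·0.64·p = -43.904, so E_p = -43.904·(34.3/299.6964) ≈ -5.02.
|E_p| > 1: demand is elastic.

-5.02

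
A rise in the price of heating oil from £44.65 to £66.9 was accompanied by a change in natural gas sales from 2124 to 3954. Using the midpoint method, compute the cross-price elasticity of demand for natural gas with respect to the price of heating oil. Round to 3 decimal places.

%ΔQ_x = (3954 − 2124)/[(2124+3954)/2] = 1830/3039 ≈ 0.6022.
%ΔP_y = (66.9 − 44.65)/[(44.65+66.9)/2] ≈ 0.3989.
E_xy = 0.6022/0.3989 ≈ 1.509.
E_xy > 0, so natural gas and heating oil are substitutes.

1.509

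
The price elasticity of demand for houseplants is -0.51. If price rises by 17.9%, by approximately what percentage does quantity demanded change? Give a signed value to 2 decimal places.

-9.13

%ΔQ ≈ E × %ΔP = (-0.51) × (17.9%) ≈ -9.13%.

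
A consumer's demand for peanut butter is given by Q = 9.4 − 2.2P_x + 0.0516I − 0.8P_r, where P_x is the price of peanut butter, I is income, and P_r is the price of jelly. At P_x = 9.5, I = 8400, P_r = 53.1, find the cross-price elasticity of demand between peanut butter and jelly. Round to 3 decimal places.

First evaluate Q: 9.4 − 2.2(9.5) + 0.0516(8400) − 0.8(53.1) = 9.4 − 20.9 + 433.44 − 42.48 = 379.46.
∂Q/∂P_r = −0.8, so E_xy = -0.8·(53.1/379.46) ≈ -0.112.
E_xy < 0: the goods are complements.

-0.112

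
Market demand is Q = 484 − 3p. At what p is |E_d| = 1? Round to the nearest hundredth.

80.67

For linear demand Q = a − bp, E = −bp/(a − bp). |E| = 1 ⇒ bp = a − bp ⇒ p = a/(2b).
p = 484/(2·3) ≈ 80.67.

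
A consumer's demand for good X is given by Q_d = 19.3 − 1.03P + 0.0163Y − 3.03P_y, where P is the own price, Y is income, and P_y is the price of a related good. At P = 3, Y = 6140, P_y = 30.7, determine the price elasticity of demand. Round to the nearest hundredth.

-0.13

Q_d = 19.3 − 1.03(3) + 0.0163(6140) − 3.03(30.7) = 19.3 − 3.09 + 100.082 − 93.021 = 23.271.
∂Q_d/∂P = −1.03, so E_p = (−1.03)·(3/23.271) ≈ -0.13.
|E_p| < 1: demand is inelastic.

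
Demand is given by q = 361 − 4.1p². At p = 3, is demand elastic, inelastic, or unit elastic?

At p = 3, q = 324.1.
dq/dp = −2·4.1·p = −24.6.
Point elasticity E = (dq/dp)·(p/q) = -24.6 × 3/324.1 ≈ -0.228.
|E| ≈ 0.228 < 1, so demand is inelastic.

inelastic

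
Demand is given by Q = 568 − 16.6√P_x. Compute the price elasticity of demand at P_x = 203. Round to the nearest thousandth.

At P_x = 203, Q = 331.4864.
dQ/dP_x = −16.6/(2√P_x) = −16.6/(2·14.2478).
Point elasticity E = (dQ/dP_x)·(P_x/Q) = -0.5825 × 203/331.4864 ≈ -0.357.
|E| < 1, so demand is inelastic at this price.

-0.357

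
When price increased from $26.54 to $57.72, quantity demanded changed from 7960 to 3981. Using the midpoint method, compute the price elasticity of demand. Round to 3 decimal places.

-0.900

%ΔQ = (3981 − 7960)/[(7960 + 3981)/2] = -3979/5970.5 ≈ -0.6664.
%ΔP = (57.72 − 26.54)/[(26.54 + 57.72)/2] = 31.18/42.13 ≈ 0.7401.
Arc elasticity E = %ΔQ/%ΔP ≈ -0.6664/0.7401 ≈ -0.900.
|E| < 1: demand is inelastic over this range.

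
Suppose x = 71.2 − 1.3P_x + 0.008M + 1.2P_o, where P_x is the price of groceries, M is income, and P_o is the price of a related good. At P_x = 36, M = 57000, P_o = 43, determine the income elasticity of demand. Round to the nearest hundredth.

0.86

At the given point, x = 71.2 − 1.3(36) + 0.008(57000) + 1.2(43) = 71.2 − 46.8 + 456 + 51.6 = 532.
∂x/∂M = +0.008, so E_I = 0.008·(57000/532) ≈ 0.86.
E_I ∈ (0,1): normal good (necessity).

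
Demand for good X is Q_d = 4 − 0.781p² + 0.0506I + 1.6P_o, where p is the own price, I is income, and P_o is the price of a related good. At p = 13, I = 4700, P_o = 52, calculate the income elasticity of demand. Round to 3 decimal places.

First evaluate Q_d: 4 − 0.781(13)² + 0.0506(4700) + 1.6(52) = 4 − 131.989 + 237.82 + 83.2 = 193.031.
∂Q_d/∂I = +0.0506, so E_I = 0.0506·(4700/193.031) ≈ 1.232.
E_I > 1: normal good (luxury).

1.232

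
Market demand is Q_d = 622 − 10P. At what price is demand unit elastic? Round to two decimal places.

31.10

For linear demand Q_d = a − bP, E = −bP/(a − bP). |E| = 1 ⇒ bP = a − bP ⇒ P = a/(2b).
P = 622/(2·10) = 31.10.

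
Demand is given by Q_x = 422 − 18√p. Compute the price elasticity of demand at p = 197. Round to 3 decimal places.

At p = 197, Q_x = 169.358.
dQ_x/dp = −18/(2√p) = −18/(2·14.0357).
Point elasticity E = (dQ_x/dp)·(p/Q_x) = -0.6412 × 197/169.358 ≈ -0.746.
|E| < 1, so demand is inelastic at this price.

-0.746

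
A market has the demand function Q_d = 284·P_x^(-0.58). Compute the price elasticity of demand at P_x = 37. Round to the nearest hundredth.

-0.58

For a Cobb–Douglas (constant-elasticity) form Q_d = A·P_x^α·…, the elasticity with respect to P_x equals the exponent α at every point.
Here the exponent on P_x is -0.58, so the price elasticity of demand is -0.58.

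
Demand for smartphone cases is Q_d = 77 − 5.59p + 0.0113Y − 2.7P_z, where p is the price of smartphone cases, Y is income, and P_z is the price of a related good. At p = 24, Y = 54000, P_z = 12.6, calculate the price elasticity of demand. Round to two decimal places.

Substituting, Q_d = 77 − 5.59(24) + 0.0113(54000) − 2.7(12.6) = 77 − 134.16 + 610.2 − 34.02 = 519.02.
∂Q_d/∂p = −5.59, so E_p = (−5.59)·(24/519.02) ≈ -0.26.
|E_p| < 1: demand is inelastic.

-0.26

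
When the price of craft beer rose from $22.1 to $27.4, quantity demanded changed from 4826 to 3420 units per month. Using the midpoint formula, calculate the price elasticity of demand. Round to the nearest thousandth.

-1.592

%Δq = (3420 − 4826)/[(4826 + 3420)/2] = -1406/4123 ≈ -0.3410.
%Δp = (27.4 − 22.1)/[(22.1 + 27.4)/2] = 5.3/24.75 ≈ 0.2141.
Arc elasticity E = %Δq/%Δp ≈ -0.3410/0.2141 ≈ -1.592.
|E| > 1: demand is elastic over this range.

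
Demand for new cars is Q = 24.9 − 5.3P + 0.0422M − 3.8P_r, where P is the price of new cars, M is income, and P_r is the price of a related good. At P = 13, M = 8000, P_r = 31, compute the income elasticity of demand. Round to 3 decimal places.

1.920

Q = 24.9 − 5.3(13) + 0.0422(8000) − 3.8(31) = 24.9 − 68.9 + 337.6 − 117.8 = 175.8.
∂Q/∂M = +0.0422, so E_I = 0.0422·(8000/175.8) ≈ 1.920.
E_I > 1: normal good (luxury).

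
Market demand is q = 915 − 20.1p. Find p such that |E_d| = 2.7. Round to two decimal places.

33.22

Set −bp/(a − bp) = −2.7 ⇒ bp = 2.7(a − bp) ⇒ bp(1+2.7) = 2.7·a.
p = 2.7·915/(20.1·3.7) ≈ 33.22.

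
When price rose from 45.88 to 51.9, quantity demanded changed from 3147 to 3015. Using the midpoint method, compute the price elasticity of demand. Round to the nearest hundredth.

%Δq = (3015 − 3147)/[(3147 + 3015)/2] = -132/3081 ≈ -0.0428.
%ΔP = (51.9 − 45.88)/[(45.88 + 51.9)/2] = 6.02/48.89 ≈ 0.1231.
Arc elasticity E = %Δq/%ΔP ≈ -0.0428/0.1231 ≈ -0.35.
|E| < 1: demand is inelastic over this range.

-0.35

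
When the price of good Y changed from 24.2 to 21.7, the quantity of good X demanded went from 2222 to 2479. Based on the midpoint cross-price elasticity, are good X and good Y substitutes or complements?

%ΔQ_x = (2479 − 2222)/[(2222+2479)/2] = 257/2350.5 ≈ 0.1093.
%ΔP_y = (21.7 − 24.2)/[(24.2+21.7)/2] ≈ -0.1089.
E_xy = 0.1093/-0.1089 ≈ -1.004.
E_xy < 0, so the goods are complements.

complements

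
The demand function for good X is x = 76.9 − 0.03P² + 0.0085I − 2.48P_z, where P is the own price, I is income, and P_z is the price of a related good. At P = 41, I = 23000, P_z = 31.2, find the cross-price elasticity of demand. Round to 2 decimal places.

-0.54

At the given point, x = 76.9 − 0.03(41)² + 0.0085(23000) − 2.48(31.2) = 76.9 − 50.43 + 195.5 − 77.376 = 144.594.
∂x/∂P_z = −2.48, so E_xy = -2.48·(31.2/144.594) ≈ -0.54.
E_xy < 0: the goods are complements.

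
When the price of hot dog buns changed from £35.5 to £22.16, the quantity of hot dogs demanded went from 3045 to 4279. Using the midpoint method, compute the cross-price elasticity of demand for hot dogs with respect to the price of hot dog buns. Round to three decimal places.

-0.728

%ΔQ_x = (4279 − 3045)/[(3045+4279)/2] = 1234/3662 ≈ 0.3370.
%ΔP_y = (22.16 − 35.5)/[(35.5+22.16)/2] ≈ -0.4627.
E_xy = 0.3370/-0.4627 ≈ -0.728.
E_xy < 0, so hot dogs and hot dog buns are complements.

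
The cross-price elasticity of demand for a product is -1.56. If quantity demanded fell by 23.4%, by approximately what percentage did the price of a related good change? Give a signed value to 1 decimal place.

%ΔQ ≈ E × %ΔP_y ⇒ %ΔP_y = %ΔQ / E = (-23.4%)/(-1.56) = 15.0%.

15.0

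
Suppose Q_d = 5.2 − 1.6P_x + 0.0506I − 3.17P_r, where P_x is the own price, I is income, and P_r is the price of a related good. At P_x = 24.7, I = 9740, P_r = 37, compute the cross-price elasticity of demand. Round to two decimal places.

Evaluating quantity at (P_x, I, P_r) gives Q_d = 5.2 − 1.6(24.7) + 0.0506(9740) − 3.17(37) = 5.2 − 39.52 + 492.844 − 117.29 = 341.234.
∂Q_d/∂P_r = −3.17, so E_xy = -3.17·(37/341.234) ≈ -0.34.
E_xy < 0: the goods are complements.

-0.34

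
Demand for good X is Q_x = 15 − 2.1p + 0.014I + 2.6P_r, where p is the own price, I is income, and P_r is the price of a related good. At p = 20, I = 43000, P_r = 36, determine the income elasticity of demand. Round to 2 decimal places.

Substituting, Q_x = 15 − 2.1(20) + 0.014(43000) + 2.6(36) = 15 − 42 + 602 + 93.6 = 668.6.
∂Q_x/∂I = +0.014, so E_I = 0.014·(43000/668.6) ≈ 0.90.
E_I ∈ (0,1): normal good (necessity).

0.90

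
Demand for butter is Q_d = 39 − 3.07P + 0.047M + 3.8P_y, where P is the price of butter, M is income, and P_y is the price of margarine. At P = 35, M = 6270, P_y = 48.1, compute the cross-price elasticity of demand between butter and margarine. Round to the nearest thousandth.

At the given point, Q_d = 39 − 3.07(35) + 0.047(6270) + 3.8(48.1) = 39 − 107.45 + 294.69 + 182.78 = 409.02.
∂Q_d/∂P_y = +3.8, so E_xy = 3.8·(48.1/409.02) ≈ 0.447.
E_xy > 0: the goods are substitutes.

0.447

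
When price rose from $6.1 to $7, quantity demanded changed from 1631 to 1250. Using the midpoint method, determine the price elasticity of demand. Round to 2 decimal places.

-1.92

%Δq = (1250 − 1631)/[(1631 + 1250)/2] = -381/1440.5 ≈ -0.2645.
%Δp = (7 − 6.1)/[(6.1 + 7)/2] = 0.9/6.55 ≈ 0.1374.
Arc elasticity E = %Δq/%Δp ≈ -0.2645/0.1374 ≈ -1.92.
|E| > 1: demand is elastic over this range.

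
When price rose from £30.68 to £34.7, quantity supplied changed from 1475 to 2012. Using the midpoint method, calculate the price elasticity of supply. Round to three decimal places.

2.505

%Δq = (2012 − 1475)/[(1475 + 2012)/2] = 537/1743.5 ≈ 0.3080.
%Δp = (34.7 − 30.68)/[(30.68 + 34.7)/2] = 4.02/32.69 ≈ 0.1230.
Arc elasticity E = %Δq/%Δp ≈ 0.3080/0.1230 ≈ 2.505.
|E| > 1: supply is elastic over this range.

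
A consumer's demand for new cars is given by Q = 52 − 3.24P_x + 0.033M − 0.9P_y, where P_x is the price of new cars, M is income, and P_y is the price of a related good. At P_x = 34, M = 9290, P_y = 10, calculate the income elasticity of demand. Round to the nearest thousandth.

1.281

First evaluate Q: 52 − 3.24(34) + 0.033(9290) − 0.9(10) = 52 − 110.16 + 306.57 − 9 = 239.41.
∂Q/∂M = +0.033, so E_I = 0.033·(9290/239.41) ≈ 1.281.
E_I > 1: normal good (luxury).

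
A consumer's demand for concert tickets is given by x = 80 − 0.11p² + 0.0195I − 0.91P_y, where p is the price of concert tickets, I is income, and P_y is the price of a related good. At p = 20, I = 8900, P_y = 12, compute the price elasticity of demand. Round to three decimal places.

-0.443

Evaluating quantity at (p, I, P_y) gives x = 80 − 0.11(20)² + 0.0195(8900) − 0.91(12) = 80 − 44 + 173.55 − 10.92 = 198.63.
∂x/∂p = −2·0.11·p = -4.4, so E_p = -4.4·(20/198.63) ≈ -0.443.
|E_p| < 1: demand is inelastic.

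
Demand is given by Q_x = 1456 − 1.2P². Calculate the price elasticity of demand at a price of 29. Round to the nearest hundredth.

-4.52

At P = 29, Q_x = 446.8.
dQ_x/dP = −2·1.2·P = −69.6.
Point elasticity E = (dQ_x/dP)·(P/Q_x) = -69.6 × 29/446.8 ≈ -4.52.
|E| > 1, so demand is elastic at this price.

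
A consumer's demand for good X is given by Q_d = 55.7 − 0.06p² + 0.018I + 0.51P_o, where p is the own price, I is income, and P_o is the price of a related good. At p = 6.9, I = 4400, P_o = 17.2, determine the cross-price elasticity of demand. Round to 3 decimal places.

Substituting, Q_d = 55.7 − 0.06(6.9)² + 0.018(4400) + 0.51(17.2) = 55.7 − 2.8566 + 79.2 + 8.772 = 140.8154.
∂Q_d/∂P_o = +0.51, so E_xy = 0.51·(17.2/140.8154) ≈ 0.062.
E_xy > 0: the goods are substitutes.

0.062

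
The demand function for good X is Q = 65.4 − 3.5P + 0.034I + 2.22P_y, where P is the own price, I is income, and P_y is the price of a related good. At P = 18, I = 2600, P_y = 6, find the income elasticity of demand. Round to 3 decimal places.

Substituting, Q = 65.4 − 3.5(18) + 0.034(2600) + 2.22(6) = 65.4 − 63 + 88.4 + 13.32 = 104.12.
∂Q/∂I = +0.034, so E_I = 0.034·(2600/104.12) ≈ 0.849.
E_I ∈ (0,1): normal good (necessity).

0.849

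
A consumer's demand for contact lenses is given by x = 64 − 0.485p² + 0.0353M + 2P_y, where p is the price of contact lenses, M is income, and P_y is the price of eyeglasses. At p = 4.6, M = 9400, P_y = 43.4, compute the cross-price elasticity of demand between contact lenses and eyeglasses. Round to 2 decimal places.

At the given point, x = 64 − 0.485(4.6)² + 0.0353(9400) + 2(43.4) = 64 − 10.2626 + 331.82 + 86.8 = 472.3574.
∂x/∂P_y = +2, so E_xy = 2·(43.4/472.3574) ≈ 0.18.
E_xy > 0: the goods are substitutes.

0.18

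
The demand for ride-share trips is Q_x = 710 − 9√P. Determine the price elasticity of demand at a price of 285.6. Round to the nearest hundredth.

-0.14

At P = 285.6, Q_x = 557.9027.
dQ_x/dP = −9/(2√P) = −9/(2·16.8997).
Point elasticity E = (dQ_x/dP)·(P/Q_x) = -0.2663 × 285.6/557.9027 ≈ -0.14.
|E| < 1, so demand is inelastic at this price.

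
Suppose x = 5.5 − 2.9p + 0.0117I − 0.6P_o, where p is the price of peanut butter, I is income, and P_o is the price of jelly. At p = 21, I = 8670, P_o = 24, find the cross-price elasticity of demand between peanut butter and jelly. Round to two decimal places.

-0.46

x = 5.5 − 2.9(21) + 0.0117(8670) − 0.6(24) = 5.5 − 60.9 + 101.439 − 14.4 = 31.639.
∂x/∂P_o = −0.6, so E_xy = -0.6·(24/31.639) ≈ -0.46.
E_xy < 0: the goods are complements.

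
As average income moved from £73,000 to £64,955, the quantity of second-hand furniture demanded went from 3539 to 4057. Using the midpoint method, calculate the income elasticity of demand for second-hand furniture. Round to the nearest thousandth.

%ΔQ = (4057 − 3539)/[(3539+4057)/2] = 518/3798 ≈ 0.1364.
%ΔM = (64,955 − 73,000)/[(73,000+64,955)/2] = -8045/68977.5 ≈ -0.1166.
E_I = %ΔQ/%ΔM ≈ -1.169.
E_I < 0: inferior good.

-1.169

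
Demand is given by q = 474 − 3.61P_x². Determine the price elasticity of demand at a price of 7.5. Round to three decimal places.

-1.499

At P_x = 7.5, q = 270.9375.
dq/dP_x = −2·3.61·P_x = −54.15.
Point elasticity E = (dq/dP_x)·(P_x/q) = -54.15 × 7.5/270.9375 ≈ -1.499.
|E| > 1, so demand is elastic at this price.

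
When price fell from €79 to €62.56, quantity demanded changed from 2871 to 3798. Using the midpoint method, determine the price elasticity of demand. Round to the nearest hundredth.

-1.20

%ΔQ = (3798 − 2871)/[(2871 + 3798)/2] = 927/3334.5 ≈ 0.2780.
%ΔP = (62.56 − 79)/[(79 + 62.56)/2] = -16.44/70.78 ≈ -0.2323.
Arc elasticity E = %ΔQ/%ΔP ≈ 0.2780/-0.2323 ≈ -1.20.
|E| > 1: demand is elastic over this range.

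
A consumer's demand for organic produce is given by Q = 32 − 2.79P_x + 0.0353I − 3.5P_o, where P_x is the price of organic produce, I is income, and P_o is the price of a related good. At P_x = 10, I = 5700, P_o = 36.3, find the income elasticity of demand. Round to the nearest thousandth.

2.571

Evaluating quantity at (P_x, I, P_o) gives Q = 32 − 2.79(10) + 0.0353(5700) − 3.5(36.3) = 32 − 27.9 + 201.21 − 127.05 = 78.26.
∂Q/∂I = +0.0353, so E_I = 0.0353·(5700/78.26) ≈ 2.571.
E_I > 1: normal good (luxury).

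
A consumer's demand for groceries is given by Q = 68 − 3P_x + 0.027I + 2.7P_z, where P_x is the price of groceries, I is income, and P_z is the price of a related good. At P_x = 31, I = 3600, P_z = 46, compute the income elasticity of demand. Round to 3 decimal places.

0.495

Evaluating quantity at (P_x, I, P_z) gives Q = 68 − 3(31) + 0.027(3600) + 2.7(46) = 68 − 93 + 97.2 + 124.2 = 196.4.
∂Q/∂I = +0.027, so E_I = 0.027·(3600/196.4) ≈ 0.495.
E_I ∈ (0,1): normal good (necessity).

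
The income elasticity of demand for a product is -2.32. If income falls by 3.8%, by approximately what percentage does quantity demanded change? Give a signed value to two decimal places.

8.82

%ΔQ ≈ E × %ΔI = (-2.32) × (-3.8%) ≈ 8.82%.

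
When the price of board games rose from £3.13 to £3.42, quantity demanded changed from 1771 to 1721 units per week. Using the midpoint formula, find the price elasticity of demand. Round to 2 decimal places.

-0.32

%Δq = (1721 − 1771)/[(1771 + 1721)/2] = -50/1746 ≈ -0.0286.
%Δp = (3.42 − 3.13)/[(3.13 + 3.42)/2] = 0.29/3.275 ≈ 0.0885.
Arc elasticity E = %Δq/%Δp ≈ -0.0286/0.0885 ≈ -0.32.
|E| < 1: demand is inelastic over this range.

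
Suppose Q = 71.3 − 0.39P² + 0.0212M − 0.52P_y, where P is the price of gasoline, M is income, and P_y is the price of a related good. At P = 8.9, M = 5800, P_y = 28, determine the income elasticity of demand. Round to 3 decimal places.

0.826

At the given point, Q = 71.3 − 0.39(8.9)² + 0.0212(5800) − 0.52(28) = 71.3 − 30.8919 + 122.96 − 14.56 = 148.8081.
∂Q/∂M = +0.0212, so E_I = 0.0212·(5800/148.8081) ≈ 0.826.
E_I ∈ (0,1): normal good (necessity).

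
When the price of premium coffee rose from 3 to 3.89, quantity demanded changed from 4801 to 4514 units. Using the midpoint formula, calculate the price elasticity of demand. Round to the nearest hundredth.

-0.24

%ΔQ = (4514 − 4801)/[(4801 + 4514)/2] = -287/4657.5 ≈ -0.0616.
%Δp = (3.89 − 3)/[(3 + 3.89)/2] = 0.89/3.445 ≈ 0.2583.
Arc elasticity E = %ΔQ/%Δp ≈ -0.0616/0.2583 ≈ -0.24.
|E| < 1: demand is inelastic over this range.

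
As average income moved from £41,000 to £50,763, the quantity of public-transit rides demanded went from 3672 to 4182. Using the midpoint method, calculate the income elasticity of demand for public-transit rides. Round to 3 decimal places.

0.610

%ΔQ = (4182 − 3672)/[(3672+4182)/2] = 510/3927 ≈ 0.1299.
%ΔI = (50,763 − 41,000)/[(41,000+50,763)/2] = 9763/45881.5 ≈ 0.2128.
E_I = %ΔQ/%ΔI ≈ 0.610.
E_I ∈ (0,1): normal good (necessity).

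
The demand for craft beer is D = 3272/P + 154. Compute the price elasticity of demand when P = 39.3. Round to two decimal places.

At P = 39.3, D = 237.257.
dD/dP = −3272/P² = −2.1185.
Point elasticity E = (dD/dP)·(P/D) = -2.1185 × 39.3/237.257 ≈ -0.35.
|E| < 1, so demand is inelastic at this price.

-0.35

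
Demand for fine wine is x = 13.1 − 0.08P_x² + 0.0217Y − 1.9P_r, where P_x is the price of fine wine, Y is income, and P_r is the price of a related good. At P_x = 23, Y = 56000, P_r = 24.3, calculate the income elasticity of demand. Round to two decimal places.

x = 13.1 − 0.08(23)² + 0.0217(56000) − 1.9(24.3) = 13.1 − 42.32 + 1215.2 − 46.17 = 1139.81.
∂x/∂Y = +0.0217, so E_I = 0.0217·(56000/1139.81) ≈ 1.07.
E_I > 1: normal good (luxury).

1.07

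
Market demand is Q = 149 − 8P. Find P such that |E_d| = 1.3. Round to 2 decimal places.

10.53

Set −bP/(a − bP) = −1.3 ⇒ bP = 1.3(a − bP) ⇒ bP(1+1.3) = 1.3·a.
P = 1.3·149/(8·2.3) ≈ 10.53.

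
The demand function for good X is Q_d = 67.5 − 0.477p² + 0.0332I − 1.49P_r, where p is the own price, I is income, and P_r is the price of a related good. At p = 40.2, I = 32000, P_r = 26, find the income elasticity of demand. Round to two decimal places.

3.32

First evaluate Q_d: 67.5 − 0.477(40.2)² + 0.0332(32000) − 1.49(26) = 67.5 − 770.8511 + 1062.4 − 38.74 = 320.3089.
∂Q_d/∂I = +0.0332, so E_I = 0.0332·(32000/320.3089) ≈ 3.32.
E_I > 1: normal good (luxury).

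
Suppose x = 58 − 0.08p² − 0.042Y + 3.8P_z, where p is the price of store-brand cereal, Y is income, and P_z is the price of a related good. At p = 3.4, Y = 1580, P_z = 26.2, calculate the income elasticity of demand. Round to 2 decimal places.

Evaluating quantity at (p, Y, P_z) gives x = 58 − 0.08(3.4)² − 0.042(1580) + 3.8(26.2) = 58 − 0.9248 − 66.36 + 99.56 = 90.2752.
∂x/∂Y = −0.042, so E_I = -0.042·(1580/90.2752) ≈ -0.74.
E_I < 0: inferior good.

-0.74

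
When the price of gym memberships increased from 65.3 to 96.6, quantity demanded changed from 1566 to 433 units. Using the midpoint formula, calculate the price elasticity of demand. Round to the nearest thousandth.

%ΔQ = (433 − 1566)/[(1566 + 433)/2] = -1133/999.5 ≈ -1.1336.
%ΔP = (96.6 − 65.3)/[(65.3 + 96.6)/2] = 31.3/80.95 ≈ 0.3867.
Arc elasticity E = %ΔQ/%ΔP ≈ -1.1336/0.3867 ≈ -2.932.
|E| > 1: demand is elastic over this range.

-2.932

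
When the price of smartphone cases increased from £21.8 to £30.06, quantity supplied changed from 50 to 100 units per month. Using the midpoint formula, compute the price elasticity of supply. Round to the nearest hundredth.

2.09

%Δq = (100 − 50)/[(50 + 100)/2] = 50/75 ≈ 0.6667.
%Δp = (30.06 − 21.8)/[(21.8 + 30.06)/2] = 8.26/25.93 ≈ 0.3185.
Arc elasticity E = %Δq/%Δp ≈ 0.6667/0.3185 ≈ 2.09.
|E| > 1: supply is elastic over this range.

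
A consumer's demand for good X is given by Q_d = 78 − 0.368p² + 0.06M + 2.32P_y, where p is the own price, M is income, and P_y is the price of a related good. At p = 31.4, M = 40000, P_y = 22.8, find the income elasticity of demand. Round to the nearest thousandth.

Q_d = 78 − 0.368(31.4)² + 0.06(40000) + 2.32(22.8) = 78 − 362.8333 + 2400 + 52.896 = 2168.0627.
∂Q_d/∂M = +0.06, so E_I = 0.06·(40000/2168.0627) ≈ 1.107.
E_I > 1: normal good (luxury).

1.107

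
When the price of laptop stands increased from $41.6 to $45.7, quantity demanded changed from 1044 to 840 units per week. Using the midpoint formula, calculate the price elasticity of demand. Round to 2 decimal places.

-2.31

%Δq = (840 − 1044)/[(1044 + 840)/2] = -204/942 ≈ -0.2166.
%Δp = (45.7 − 41.6)/[(41.6 + 45.7)/2] = 4.1/43.65 ≈ 0.0939.
Arc elasticity E = %Δq/%Δp ≈ -0.2166/0.0939 ≈ -2.31.
|E| > 1: demand is elastic over this range.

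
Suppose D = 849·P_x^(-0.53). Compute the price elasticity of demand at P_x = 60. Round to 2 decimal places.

For a Cobb–Douglas (constant-elasticity) form D = A·P_x^α·…, the elasticity with respect to P_x equals the exponent α at every point.
Here the exponent on P_x is -0.53, so the price elasticity of demand is -0.53.

-0.53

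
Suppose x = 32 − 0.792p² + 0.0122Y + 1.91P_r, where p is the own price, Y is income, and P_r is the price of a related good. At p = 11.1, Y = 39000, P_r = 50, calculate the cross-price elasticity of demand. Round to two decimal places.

0.19

Evaluating quantity at (p, Y, P_r) gives x = 32 − 0.792(11.1)² + 0.0122(39000) + 1.91(50) = 32 − 97.5823 + 475.8 + 95.5 = 505.7177.
∂x/∂P_r = +1.91, so E_xy = 1.91·(50/505.7177) ≈ 0.19.
E_xy > 0: the goods are substitutes.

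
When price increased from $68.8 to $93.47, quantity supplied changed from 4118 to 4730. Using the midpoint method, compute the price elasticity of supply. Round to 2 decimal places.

0.45

%ΔQ = (4730 − 4118)/[(4118 + 4730)/2] = 612/4424 ≈ 0.1383.
%Δp = (93.47 − 68.8)/[(68.8 + 93.47)/2] = 24.67/81.135 ≈ 0.3041.
Arc elasticity E = %ΔQ/%Δp ≈ 0.1383/0.3041 ≈ 0.45.
|E| < 1: supply is inelastic over this range.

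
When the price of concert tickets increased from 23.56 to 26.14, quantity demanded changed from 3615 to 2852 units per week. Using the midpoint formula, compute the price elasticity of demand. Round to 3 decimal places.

-2.273

%ΔQ = (2852 − 3615)/[(3615 + 2852)/2] = -763/3233.5 ≈ -0.2360.
%Δp = (26.14 − 23.56)/[(23.56 + 26.14)/2] = 2.58/24.85 ≈ 0.1038.
Arc elasticity E = %ΔQ/%Δp ≈ -0.2360/0.1038 ≈ -2.273.
|E| > 1: demand is elastic over this range.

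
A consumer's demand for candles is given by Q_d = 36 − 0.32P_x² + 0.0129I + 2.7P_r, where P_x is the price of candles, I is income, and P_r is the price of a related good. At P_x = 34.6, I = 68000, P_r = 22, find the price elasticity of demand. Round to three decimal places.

Evaluating quantity at (P_x, I, P_r) gives Q_d = 36 − 0.32(34.6)² + 0.0129(68000) + 2.7(22) = 36 − 383.0912 + 877.2 + 59.4 = 589.5088.
∂Q_d/∂P_x = −2·0.32·P_x = -22.144, so E_p = -22.144·(34.6/589.5088) ≈ -1.300.
|E_p| > 1: demand is elastic.

-1.300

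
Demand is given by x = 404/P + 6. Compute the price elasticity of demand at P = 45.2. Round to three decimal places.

At P = 45.2, x = 14.9381.
dx/dP = −404/P² = −0.1977.
Point elasticity E = (dx/dP)·(P/x) = -0.1977 × 45.2/14.9381 ≈ -0.598.
|E| < 1, so demand is inelastic at this price.

-0.598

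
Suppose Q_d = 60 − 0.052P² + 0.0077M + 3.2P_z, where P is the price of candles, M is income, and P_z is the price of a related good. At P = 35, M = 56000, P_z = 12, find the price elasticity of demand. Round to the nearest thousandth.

Substituting, Q_d = 60 − 0.052(35)² + 0.0077(56000) + 3.2(12) = 60 − 63.7 + 431.2 + 38.4 = 465.9.
∂Q_d/∂P = −2·0.052·P = -3.64, so E_p = -3.64·(35/465.9) ≈ -0.273.
|E_p| < 1: demand is inelastic.

-0.273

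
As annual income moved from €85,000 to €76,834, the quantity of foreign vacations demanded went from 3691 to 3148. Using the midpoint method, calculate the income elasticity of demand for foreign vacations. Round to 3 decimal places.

%ΔQ = (3148 − 3691)/[(3691+3148)/2] = -543/3419.5 ≈ -0.1588.
%ΔM = (76,834 − 85,000)/[(85,000+76,834)/2] = -8166/80917 ≈ -0.1009.
E_I = %ΔQ/%ΔM ≈ 1.574.
E_I > 1: normal good (luxury).

1.574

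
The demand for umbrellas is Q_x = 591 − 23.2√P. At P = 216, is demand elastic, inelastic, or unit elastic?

inelastic

At P = 216, Q_x = 250.031.
dQ_x/dP = −23.2/(2√P) = −23.2/(2·14.6969).
Point elasticity E = (dQ_x/dP)·(P/Q_x) = -0.7893 × 216/250.031 ≈ -0.682.
|E| ≈ 0.682 < 1, so demand is inelastic.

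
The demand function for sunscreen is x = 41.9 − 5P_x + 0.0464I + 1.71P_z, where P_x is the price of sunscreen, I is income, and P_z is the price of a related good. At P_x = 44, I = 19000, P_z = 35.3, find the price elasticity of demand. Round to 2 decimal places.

First evaluate x: 41.9 − 5(44) + 0.0464(19000) + 1.71(35.3) = 41.9 − 220 + 881.6 + 60.363 = 763.863.
∂x/∂P_x = −5, so E_p = (−5)·(44/763.863) ≈ -0.29.
|E_p| < 1: demand is inelastic.

-0.29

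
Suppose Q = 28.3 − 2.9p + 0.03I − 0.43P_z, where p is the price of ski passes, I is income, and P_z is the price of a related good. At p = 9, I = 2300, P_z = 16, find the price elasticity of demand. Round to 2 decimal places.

-0.41

Evaluating quantity at (p, I, P_z) gives Q = 28.3 − 2.9(9) + 0.03(2300) − 0.43(16) = 28.3 − 26.1 + 69 − 6.88 = 64.32.
∂Q/∂p = −2.9, so E_p = (−2.9)·(9/64.32) ≈ -0.41.
|E_p| < 1: demand is inelastic.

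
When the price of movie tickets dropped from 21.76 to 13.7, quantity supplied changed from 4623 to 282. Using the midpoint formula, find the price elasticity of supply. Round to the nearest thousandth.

%Δq = (282 − 4623)/[(4623 + 282)/2] = -4341/2452.5 ≈ -1.7700.
%Δp = (13.7 − 21.76)/[(21.76 + 13.7)/2] = -8.06/17.73 ≈ -0.4546.
Arc elasticity E = %Δq/%Δp ≈ -1.7700/-0.4546 ≈ 3.894.
|E| > 1: supply is elastic over this range.

3.894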